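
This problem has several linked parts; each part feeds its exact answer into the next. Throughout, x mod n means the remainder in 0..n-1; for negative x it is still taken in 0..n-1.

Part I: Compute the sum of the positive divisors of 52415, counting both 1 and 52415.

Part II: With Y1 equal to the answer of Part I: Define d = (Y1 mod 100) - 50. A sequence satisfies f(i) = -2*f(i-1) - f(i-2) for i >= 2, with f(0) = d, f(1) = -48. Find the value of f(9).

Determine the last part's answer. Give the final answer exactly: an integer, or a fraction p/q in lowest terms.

-128

Part I: 52415 = 5 * 11 * 953; sigma = (1 + 5) * (1 + 11) * (1 + 953) = 6 * 12 * 954 = 68688; answer 68688
Part II: Y1 = 68688; d = 38; f(2) = -2*(-48) - 1*(38) = 58; iterating: f(2)=58, f(3)=-68, f(4)=78, f(5)=-88, f(6)=98, f(7)=-108, f(8)=118, f(9)=-128; answer -128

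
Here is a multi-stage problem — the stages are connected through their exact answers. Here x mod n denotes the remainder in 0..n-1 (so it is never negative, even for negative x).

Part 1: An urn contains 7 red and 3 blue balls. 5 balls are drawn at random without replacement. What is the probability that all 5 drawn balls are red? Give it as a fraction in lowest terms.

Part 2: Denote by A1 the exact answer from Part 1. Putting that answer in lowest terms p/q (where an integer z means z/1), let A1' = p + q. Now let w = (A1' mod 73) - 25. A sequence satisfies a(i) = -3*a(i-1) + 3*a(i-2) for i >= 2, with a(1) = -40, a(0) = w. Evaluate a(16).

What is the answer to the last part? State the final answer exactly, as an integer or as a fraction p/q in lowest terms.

12129504408

Part 1: total draws C(10,5) = 252; favorable C(7,5) = 21; P = 1/12; answer 1/12
Part 2: A1 = 1/12; threaded value p + q = 13; w = -12; a(2) = -3*(-40) + 3*(-12) = 84; iterating: a(2)=84, a(3)=-372, a(4)=1368, a(5)=-5220, a(6)=19764, a(7)=-74952, a(8)=284148, a(9)=-1077300, a(10)=4084344, a(11)=-15484932, a(12)=58707828, a(13)=-222578280, a(14)=843858324, a(15)=-3199309812, a(16)=12129504408; answer 12129504408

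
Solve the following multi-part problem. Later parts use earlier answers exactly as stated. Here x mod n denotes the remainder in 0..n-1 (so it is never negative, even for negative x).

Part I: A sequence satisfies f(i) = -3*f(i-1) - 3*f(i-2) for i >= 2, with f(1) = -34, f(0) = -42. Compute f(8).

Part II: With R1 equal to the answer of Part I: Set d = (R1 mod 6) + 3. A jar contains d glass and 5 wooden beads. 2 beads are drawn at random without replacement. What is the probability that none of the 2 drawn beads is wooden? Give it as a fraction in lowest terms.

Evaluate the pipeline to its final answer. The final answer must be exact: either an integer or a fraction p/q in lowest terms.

Part I: f(2) = -3*(-34) - 3*(-42) = 228; iterating: f(2)=228, f(3)=-582, f(4)=1062, f(5)=-1440, f(6)=1134, f(7)=918, f(8)=-6156; answer -6156
Part II: R1 = -6156; d = 3; total draws C(8,2) = 28; favorable C(3,2) = 3; P = 3/28; answer 3/28

3/28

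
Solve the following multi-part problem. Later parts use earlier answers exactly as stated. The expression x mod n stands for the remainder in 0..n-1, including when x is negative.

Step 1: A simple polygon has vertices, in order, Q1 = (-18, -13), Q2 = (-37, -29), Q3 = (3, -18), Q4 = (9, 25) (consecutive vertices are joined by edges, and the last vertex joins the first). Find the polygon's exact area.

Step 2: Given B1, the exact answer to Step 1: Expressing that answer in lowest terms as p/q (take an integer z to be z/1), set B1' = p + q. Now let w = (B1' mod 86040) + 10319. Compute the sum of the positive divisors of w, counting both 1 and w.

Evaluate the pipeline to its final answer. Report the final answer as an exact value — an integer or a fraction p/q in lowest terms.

16506

Step 1: cross terms: (-18*-29 - -37*-13)=41, (-37*-18 - 3*-29)=753, (3*25 - 9*-18)=237, (9*-13 - -18*25)=333; twice the area = |1364| = 1364; area = 682; answer 682
Step 2: B1 = 682; threaded value p + q = 683; w = 11002; 11002 = 2 * 5501; sigma = (1 + 2) * (1 + 5501) = 3 * 5502 = 16506; answer 16506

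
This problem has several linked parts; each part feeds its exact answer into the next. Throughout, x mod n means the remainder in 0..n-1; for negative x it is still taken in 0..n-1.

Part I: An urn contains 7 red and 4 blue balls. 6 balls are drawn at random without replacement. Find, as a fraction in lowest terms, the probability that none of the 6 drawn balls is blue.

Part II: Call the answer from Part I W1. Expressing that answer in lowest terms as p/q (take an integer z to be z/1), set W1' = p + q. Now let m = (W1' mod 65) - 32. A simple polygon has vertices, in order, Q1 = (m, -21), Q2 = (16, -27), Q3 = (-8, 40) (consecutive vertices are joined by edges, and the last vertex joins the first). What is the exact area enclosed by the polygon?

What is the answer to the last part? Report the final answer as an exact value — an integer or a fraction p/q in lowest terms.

Part I: total draws C(11,6) = 462; favorable C(7,6) = 7; P = 1/66; answer 1/66
Part II: W1 = 1/66; threaded value p + q = 67; m = -30; cross terms: (-30*-27 - 16*-21)=1146, (16*40 - -8*-27)=424, (-8*-21 - -30*40)=1368; twice the area = |2938| = 2938; area = 1469; answer 1469

1469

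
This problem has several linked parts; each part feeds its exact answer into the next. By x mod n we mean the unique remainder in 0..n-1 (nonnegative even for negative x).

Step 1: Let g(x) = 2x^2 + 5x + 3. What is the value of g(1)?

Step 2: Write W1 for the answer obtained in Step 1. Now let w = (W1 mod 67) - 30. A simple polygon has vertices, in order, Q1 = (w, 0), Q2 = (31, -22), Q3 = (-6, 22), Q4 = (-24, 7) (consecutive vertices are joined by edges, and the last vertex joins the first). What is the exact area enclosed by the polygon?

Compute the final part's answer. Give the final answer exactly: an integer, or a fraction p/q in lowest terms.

Step 1: 2*(1)^2 + 5*(1)^1 + 3 = (2) + (5) + (3) = 10; answer 10
Step 2: W1 = 10; w = -20; cross terms: (-20*-22 - 31*0)=440, (31*22 - -6*-22)=550, (-6*7 - -24*22)=486, (-24*0 - -20*7)=140; twice the area = |1616| = 1616; area = 808; answer 808

808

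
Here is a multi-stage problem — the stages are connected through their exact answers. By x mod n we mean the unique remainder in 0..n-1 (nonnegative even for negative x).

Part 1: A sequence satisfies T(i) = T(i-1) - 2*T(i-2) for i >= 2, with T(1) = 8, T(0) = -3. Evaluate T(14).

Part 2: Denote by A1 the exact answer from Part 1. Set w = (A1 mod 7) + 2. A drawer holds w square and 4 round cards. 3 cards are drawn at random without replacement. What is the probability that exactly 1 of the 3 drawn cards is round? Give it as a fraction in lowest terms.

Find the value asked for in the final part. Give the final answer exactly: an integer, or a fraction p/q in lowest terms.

Part 1: T(2) = 1*(8) - 2*(-3) = 14; iterating: T(2)=14, T(3)=-2, T(4)=-30, T(5)=-26, T(6)=34, T(7)=86, T(8)=18, T(9)=-154, T(10)=-190, T(11)=118, T(12)=498, T(13)=262, T(14)=-734; answer -734
Part 2: A1 = -734; w = 3; total draws C(7,3) = 35; favorable C(4,1)*C(3,2) = 12; P = 12/35; answer 12/35

12/35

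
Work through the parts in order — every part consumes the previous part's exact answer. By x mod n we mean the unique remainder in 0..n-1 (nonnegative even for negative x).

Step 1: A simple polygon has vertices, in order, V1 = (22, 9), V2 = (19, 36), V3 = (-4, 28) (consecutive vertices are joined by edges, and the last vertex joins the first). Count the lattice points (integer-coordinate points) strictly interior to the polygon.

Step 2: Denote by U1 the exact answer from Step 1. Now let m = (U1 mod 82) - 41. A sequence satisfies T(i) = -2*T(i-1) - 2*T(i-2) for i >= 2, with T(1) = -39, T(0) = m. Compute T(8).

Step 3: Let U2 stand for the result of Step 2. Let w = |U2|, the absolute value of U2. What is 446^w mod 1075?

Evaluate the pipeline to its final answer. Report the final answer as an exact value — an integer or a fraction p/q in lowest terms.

881

Step 1: cross terms: (22*36 - 19*9)=621, (19*28 - -4*36)=676, (-4*9 - 22*28)=-652; twice the area = |645| = 645; area = 645/2; boundary points = 3 + 1 + 1 = 5; strictly interior points = area - boundary/2 + 1 = 321; answer 321
Step 2: U1 = 321; m = 34; T(2) = -2*(-39) - 2*(34) = 10; iterating: T(2)=10, T(3)=58, T(4)=-136, T(5)=156, T(6)=-40, T(7)=-232, T(8)=544; answer 544
Step 3: U2 = 544; w = 544; squarings mod 1075: 446^1=446, 446^2=41, 446^4=606, 446^8=661, 446^16=471, 446^32=391, 446^64=231, 446^128=686, 446^256=821, 446^512=16; 446^544 = 446^32 * 446^512 = 881 (mod 1075); answer 881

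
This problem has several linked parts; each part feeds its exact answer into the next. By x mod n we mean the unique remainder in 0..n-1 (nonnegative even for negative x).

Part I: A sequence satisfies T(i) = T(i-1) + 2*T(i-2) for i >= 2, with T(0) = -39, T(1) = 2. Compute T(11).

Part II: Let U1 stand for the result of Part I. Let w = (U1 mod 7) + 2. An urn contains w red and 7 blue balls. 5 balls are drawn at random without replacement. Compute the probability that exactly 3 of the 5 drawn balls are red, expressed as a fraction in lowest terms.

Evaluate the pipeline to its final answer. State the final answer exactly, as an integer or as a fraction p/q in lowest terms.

Part I: T(2) = 1*(2) + 2*(-39) = -76; iterating: T(2)=-76, T(3)=-72, T(4)=-224, T(5)=-368, T(6)=-816, T(7)=-1552, T(8)=-3184, T(9)=-6288, T(10)=-12656, T(11)=-25232; answer -25232
Part II: U1 = -25232; w = 5; total draws C(12,5) = 792; favorable C(5,3)*C(7,2) = 210; P = 35/132; answer 35/132

35/132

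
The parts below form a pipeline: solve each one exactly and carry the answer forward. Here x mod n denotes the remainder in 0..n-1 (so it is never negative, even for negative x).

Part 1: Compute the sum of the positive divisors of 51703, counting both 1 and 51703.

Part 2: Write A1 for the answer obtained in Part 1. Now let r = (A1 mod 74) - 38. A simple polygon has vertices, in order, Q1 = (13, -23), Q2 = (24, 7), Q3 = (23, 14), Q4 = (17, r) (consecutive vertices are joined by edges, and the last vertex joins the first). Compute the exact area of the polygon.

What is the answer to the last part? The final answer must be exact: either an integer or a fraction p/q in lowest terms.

109/2

Part 1: 51703 = 149 * 347; sigma = (1 + 149) * (1 + 347) = 150 * 348 = 52200; answer 52200
Part 2: A1 = 52200; r = -8; cross terms: (13*7 - 24*-23)=643, (24*14 - 23*7)=175, (23*-8 - 17*14)=-422, (17*-23 - 13*-8)=-287; twice the area = |109| = 109; area = 109/2; answer 109/2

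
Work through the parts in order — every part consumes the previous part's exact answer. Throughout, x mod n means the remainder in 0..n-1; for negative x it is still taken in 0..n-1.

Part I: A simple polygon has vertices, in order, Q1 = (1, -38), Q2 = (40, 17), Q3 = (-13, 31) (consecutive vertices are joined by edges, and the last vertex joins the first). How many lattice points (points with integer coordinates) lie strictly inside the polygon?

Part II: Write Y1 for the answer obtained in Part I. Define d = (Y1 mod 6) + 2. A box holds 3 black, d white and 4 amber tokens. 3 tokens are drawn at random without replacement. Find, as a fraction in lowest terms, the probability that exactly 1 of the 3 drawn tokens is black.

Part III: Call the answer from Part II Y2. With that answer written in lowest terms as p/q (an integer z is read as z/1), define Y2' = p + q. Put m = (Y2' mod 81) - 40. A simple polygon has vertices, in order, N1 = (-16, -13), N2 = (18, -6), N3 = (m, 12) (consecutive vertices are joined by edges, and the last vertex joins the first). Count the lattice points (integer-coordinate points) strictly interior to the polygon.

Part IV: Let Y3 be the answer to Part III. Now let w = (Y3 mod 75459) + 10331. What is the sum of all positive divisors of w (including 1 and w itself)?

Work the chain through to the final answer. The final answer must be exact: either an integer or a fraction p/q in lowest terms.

Part I: cross terms: (1*17 - 40*-38)=1537, (40*31 - -13*17)=1461, (-13*-38 - 1*31)=463; twice the area = |3461| = 3461; area = 3461/2; boundary points = 1 + 1 + 1 = 3; strictly interior points = area - boundary/2 + 1 = 1730; answer 1730
Part II: Y1 = 1730; d = 4; total draws C(11,3) = 165; favorable C(3,1)*C(8,2) = 84; P = 28/55; answer 28/55
Part III: Y2 = 28/55; threaded value p + q = 83; m = -38; cross terms: (-16*-6 - 18*-13)=330, (18*12 - -38*-6)=-12, (-38*-13 - -16*12)=686; twice the area = |1004| = 1004; area = 502; boundary points = 1 + 2 + 1 = 4; strictly interior points = area - boundary/2 + 1 = 501; answer 501
Part IV: Y3 = 501; w = 10832; 10832 = 2^4 * 677; sigma = (1 + 2 + 4 + 8 + 16) * (1 + 677) = 31 * 678 = 21018; answer 21018

21018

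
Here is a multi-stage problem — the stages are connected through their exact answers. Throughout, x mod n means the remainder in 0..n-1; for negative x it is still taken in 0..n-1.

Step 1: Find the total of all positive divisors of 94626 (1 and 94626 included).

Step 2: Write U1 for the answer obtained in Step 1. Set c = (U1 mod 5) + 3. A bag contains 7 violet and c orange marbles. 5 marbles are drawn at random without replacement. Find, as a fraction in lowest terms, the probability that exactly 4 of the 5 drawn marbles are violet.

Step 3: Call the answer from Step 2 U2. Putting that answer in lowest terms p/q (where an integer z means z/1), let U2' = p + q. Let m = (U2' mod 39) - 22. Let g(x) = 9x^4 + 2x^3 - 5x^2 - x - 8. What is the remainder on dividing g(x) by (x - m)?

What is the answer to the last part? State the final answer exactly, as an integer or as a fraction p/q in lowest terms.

Step 1: 94626 = 2 * 3^2 * 7 * 751; sigma = (1 + 2) * (1 + 3 + 9) * (1 + 7) * (1 + 751) = 3 * 13 * 8 * 752 = 234624; answer 234624
Step 2: U1 = 234624; c = 7; total draws C(14,5) = 2002; favorable C(7,4)*C(7,1) = 245; P = 35/286; answer 35/286
Step 3: U2 = 35/286; threaded value p + q = 321; m = -13; remainder = value at the root: 9*(-13)^4 + 2*(-13)^3 - 5*(-13)^2 - 1*(-13)^1 - 8 = (257049) + (-4394) + (-845) + (13) + (-8) = 251815; answer 251815

251815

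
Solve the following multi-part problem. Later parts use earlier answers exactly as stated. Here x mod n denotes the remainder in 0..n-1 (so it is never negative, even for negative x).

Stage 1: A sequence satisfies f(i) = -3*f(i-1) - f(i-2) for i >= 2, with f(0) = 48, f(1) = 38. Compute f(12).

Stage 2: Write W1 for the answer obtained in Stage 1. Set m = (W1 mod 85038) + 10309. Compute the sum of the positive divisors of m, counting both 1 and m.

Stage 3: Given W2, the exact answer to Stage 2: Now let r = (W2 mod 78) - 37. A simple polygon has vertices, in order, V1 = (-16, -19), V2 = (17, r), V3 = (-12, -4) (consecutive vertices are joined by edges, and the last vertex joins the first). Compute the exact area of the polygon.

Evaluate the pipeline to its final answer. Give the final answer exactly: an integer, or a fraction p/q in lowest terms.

Stage 1: f(2) = -3*(38) - 1*(48) = -162; iterating: f(2)=-162, f(3)=448, f(4)=-1182, f(5)=3098, f(6)=-8112, f(7)=21238, f(8)=-55602, f(9)=145568, f(10)=-381102, f(11)=997738, f(12)=-2612112; answer -2612112
Stage 2: W1 = -2612112; m = 34375; 34375 = 5^5 * 11; sigma = (1 + 5 + 25 + 125 + 625 + 3125) * (1 + 11) = 3906 * 12 = 46872; answer 46872
Stage 3: W2 = 46872; r = 35; cross terms: (-16*35 - 17*-19)=-237, (17*-4 - -12*35)=352, (-12*-19 - -16*-4)=164; twice the area = |279| = 279; area = 279/2; answer 279/2

279/2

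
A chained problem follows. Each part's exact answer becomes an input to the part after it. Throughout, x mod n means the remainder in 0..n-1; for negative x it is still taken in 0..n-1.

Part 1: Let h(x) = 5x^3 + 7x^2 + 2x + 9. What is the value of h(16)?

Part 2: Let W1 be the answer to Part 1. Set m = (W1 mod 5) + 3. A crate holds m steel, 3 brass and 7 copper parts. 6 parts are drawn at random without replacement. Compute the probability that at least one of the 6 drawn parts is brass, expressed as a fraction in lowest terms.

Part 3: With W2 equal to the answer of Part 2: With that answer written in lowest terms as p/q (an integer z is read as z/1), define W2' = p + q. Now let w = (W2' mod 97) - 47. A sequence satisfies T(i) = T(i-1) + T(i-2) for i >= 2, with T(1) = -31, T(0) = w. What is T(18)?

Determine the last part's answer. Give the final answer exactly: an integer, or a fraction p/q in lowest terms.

Part 1: 5*(16)^3 + 7*(16)^2 + 2*(16)^1 + 9 = (20480) + (1792) + (32) + (9) = 22313; answer 22313
Part 2: W1 = 22313; m = 6; total draws C(16,6) = 8008; complement C(13,6) = 1716; favorable 8008 - 1716 = 6292; P = 11/14; answer 11/14
Part 3: W2 = 11/14; threaded value p + q = 25; w = -22; T(2) = 1*(-31) + 1*(-22) = -53; iterating: T(2)=-53, T(3)=-84, T(4)=-137, T(5)=-221, T(6)=-358, T(7)=-579, T(8)=-937, T(9)=-1516, T(10)=-2453, T(11)=-3969, T(12)=-6422, T(13)=-10391, T(14)=-16813, T(15)=-27204, T(16)=-44017, T(17)=-71221, T(18)=-115238; answer -115238

-115238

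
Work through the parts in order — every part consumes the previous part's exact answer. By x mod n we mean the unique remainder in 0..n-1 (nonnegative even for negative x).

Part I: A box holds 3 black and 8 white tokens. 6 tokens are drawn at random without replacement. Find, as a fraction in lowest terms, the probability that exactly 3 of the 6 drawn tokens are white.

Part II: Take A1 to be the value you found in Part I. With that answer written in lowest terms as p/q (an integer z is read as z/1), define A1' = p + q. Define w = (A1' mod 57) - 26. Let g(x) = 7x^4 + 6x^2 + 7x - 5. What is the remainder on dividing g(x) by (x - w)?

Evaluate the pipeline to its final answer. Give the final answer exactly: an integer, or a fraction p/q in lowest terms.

Part I: total draws C(11,6) = 462; favorable C(8,3)*C(3,3) = 56; P = 4/33; answer 4/33
Part II: A1 = 4/33; threaded value p + q = 37; w = 11; remainder = value at the root: 7*(11)^4 + 6*(11)^2 + 7*(11)^1 - 5 = (102487) + (726) + (77) + (-5) = 103285; answer 103285

103285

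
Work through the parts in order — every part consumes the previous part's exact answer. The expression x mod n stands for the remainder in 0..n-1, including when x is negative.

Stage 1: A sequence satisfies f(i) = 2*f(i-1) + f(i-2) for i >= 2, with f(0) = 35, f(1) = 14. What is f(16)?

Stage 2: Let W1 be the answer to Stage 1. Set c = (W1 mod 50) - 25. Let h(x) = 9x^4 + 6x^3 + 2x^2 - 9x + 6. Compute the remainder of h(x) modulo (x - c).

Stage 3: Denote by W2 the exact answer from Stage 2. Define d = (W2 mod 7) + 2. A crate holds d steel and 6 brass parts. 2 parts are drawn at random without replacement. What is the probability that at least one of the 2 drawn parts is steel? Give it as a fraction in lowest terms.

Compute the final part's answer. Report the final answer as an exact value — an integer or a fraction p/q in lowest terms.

Stage 1: f(2) = 2*(14) + 1*(35) = 63; iterating: f(2)=63, f(3)=140, f(4)=343, f(5)=826, f(6)=1995, f(7)=4816, f(8)=11627, f(9)=28070, f(10)=67767, f(11)=163604, f(12)=394975, f(13)=953554, f(14)=2302083, f(15)=5557720, f(16)=13417523; answer 13417523
Stage 2: W1 = 13417523; c = -2; remainder = value at the root: 9*(-2)^4 + 6*(-2)^3 + 2*(-2)^2 - 9*(-2)^1 + 6 = (144) + (-48) + (8) + (18) + (6) = 128; answer 128
Stage 3: W2 = 128; d = 4; total draws C(10,2) = 45; complement C(6,2) = 15; favorable 45 - 15 = 30; P = 2/3; answer 2/3

2/3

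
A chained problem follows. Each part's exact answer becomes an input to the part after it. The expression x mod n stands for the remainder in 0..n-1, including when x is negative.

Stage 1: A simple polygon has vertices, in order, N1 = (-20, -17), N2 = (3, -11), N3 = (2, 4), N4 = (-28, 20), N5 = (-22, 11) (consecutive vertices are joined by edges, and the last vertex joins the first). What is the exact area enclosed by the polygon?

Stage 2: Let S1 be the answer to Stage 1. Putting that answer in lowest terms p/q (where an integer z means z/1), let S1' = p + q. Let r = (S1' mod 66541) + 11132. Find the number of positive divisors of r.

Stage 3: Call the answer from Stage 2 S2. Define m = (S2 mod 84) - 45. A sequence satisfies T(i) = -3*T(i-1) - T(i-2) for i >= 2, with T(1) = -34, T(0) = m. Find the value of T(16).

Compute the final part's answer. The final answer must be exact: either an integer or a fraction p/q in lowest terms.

Stage 1: cross terms: (-20*-11 - 3*-17)=271, (3*4 - 2*-11)=34, (2*20 - -28*4)=152, (-28*11 - -22*20)=132, (-22*-17 - -20*11)=594; twice the area = |1183| = 1183; area = 1183/2; answer 1183/2
Stage 2: S1 = 1183/2; threaded value p + q = 1185; r = 12317; 12317 = 109 * 113; number of divisors = (1+1) * (1+1) = 4; answer 4
Stage 3: S2 = 4; m = -41; T(2) = -3*(-34) - 1*(-41) = 143; iterating: T(2)=143, T(3)=-395, T(4)=1042, T(5)=-2731, T(6)=7151, T(7)=-18722, T(8)=49015, T(9)=-128323, T(10)=335954, T(11)=-879539, T(12)=2302663, T(13)=-6028450, T(14)=15782687, T(15)=-41319611, T(16)=108176146; answer 108176146

108176146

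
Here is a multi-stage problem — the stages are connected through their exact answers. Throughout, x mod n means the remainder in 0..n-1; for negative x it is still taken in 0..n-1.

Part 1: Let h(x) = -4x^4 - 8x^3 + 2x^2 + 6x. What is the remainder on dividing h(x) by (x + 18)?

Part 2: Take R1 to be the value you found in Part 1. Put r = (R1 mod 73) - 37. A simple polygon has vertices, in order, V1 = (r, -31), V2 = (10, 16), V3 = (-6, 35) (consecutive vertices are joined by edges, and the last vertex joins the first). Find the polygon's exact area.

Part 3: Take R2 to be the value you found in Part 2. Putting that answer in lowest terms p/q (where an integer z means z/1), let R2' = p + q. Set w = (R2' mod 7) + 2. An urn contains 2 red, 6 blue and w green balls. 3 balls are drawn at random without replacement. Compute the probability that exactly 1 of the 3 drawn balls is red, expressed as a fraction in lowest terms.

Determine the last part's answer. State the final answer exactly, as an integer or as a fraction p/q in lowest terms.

Part 1: remainder = value at the root: -4*(-18)^4 - 8*(-18)^3 + 2*(-18)^2 + 6*(-18)^1 = (-419904) + (46656) + (648) + (-108) = -372708; answer -372708
Part 2: R1 = -372708; r = -7; cross terms: (-7*16 - 10*-31)=198, (10*35 - -6*16)=446, (-6*-31 - -7*35)=431; twice the area = |1075| = 1075; area = 1075/2; answer 1075/2
Part 3: R2 = 1075/2; threaded value p + q = 1077; w = 8; total draws C(16,3) = 560; favorable C(2,1)*C(14,2) = 182; P = 13/40; answer 13/40

13/40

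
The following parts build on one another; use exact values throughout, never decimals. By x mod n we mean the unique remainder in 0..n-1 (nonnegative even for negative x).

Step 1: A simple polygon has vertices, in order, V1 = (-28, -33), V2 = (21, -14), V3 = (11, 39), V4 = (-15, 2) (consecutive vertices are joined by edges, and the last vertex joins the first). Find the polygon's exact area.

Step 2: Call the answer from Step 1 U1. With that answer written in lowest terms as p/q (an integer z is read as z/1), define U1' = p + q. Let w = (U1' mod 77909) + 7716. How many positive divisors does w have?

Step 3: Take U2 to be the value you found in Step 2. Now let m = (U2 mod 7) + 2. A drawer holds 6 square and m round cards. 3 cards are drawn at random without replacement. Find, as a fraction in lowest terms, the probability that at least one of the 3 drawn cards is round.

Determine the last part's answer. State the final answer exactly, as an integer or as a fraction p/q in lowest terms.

86/91

Step 1: cross terms: (-28*-14 - 21*-33)=1085, (21*39 - 11*-14)=973, (11*2 - -15*39)=607, (-15*-33 - -28*2)=551; twice the area = |3216| = 3216; area = 1608; answer 1608
Step 2: U1 = 1608; threaded value p + q = 1609; w = 9325; 9325 = 5^2 * 373; number of divisors = (2+1) * (1+1) = 6; answer 6
Step 3: U2 = 6; m = 8; total draws C(14,3) = 364; complement C(6,3) = 20; favorable 364 - 20 = 344; P = 86/91; answer 86/91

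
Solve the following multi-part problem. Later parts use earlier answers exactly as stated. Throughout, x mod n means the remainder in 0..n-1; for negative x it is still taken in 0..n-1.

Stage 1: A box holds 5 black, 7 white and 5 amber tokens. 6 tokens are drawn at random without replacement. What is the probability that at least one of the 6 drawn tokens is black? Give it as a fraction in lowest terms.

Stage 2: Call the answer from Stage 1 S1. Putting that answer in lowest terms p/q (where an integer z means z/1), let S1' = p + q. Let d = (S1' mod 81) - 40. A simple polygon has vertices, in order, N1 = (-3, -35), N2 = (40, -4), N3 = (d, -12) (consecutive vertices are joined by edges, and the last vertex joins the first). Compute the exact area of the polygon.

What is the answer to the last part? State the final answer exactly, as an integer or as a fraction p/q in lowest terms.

Stage 1: total draws C(17,6) = 12376; complement C(12,6) = 924; favorable 12376 - 924 = 11452; P = 409/442; answer 409/442
Stage 2: S1 = 409/442; threaded value p + q = 851; d = 1; cross terms: (-3*-4 - 40*-35)=1412, (40*-12 - 1*-4)=-476, (1*-35 - -3*-12)=-71; twice the area = |865| = 865; area = 865/2; answer 865/2

865/2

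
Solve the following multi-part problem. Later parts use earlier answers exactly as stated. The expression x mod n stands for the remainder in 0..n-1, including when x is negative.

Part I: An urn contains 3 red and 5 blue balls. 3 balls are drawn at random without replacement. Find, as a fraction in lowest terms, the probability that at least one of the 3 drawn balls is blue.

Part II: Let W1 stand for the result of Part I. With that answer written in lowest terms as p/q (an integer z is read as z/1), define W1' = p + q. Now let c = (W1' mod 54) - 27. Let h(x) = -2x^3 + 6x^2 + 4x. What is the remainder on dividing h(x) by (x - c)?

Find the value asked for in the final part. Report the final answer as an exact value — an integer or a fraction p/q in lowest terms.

31008

Part I: total draws C(8,3) = 56; complement C(3,3) = 1; favorable 56 - 1 = 55; P = 55/56; answer 55/56
Part II: W1 = 55/56; threaded value p + q = 111; c = -24; remainder = value at the root: -2*(-24)^3 + 6*(-24)^2 + 4*(-24)^1 = (27648) + (3456) + (-96) = 31008; answer 31008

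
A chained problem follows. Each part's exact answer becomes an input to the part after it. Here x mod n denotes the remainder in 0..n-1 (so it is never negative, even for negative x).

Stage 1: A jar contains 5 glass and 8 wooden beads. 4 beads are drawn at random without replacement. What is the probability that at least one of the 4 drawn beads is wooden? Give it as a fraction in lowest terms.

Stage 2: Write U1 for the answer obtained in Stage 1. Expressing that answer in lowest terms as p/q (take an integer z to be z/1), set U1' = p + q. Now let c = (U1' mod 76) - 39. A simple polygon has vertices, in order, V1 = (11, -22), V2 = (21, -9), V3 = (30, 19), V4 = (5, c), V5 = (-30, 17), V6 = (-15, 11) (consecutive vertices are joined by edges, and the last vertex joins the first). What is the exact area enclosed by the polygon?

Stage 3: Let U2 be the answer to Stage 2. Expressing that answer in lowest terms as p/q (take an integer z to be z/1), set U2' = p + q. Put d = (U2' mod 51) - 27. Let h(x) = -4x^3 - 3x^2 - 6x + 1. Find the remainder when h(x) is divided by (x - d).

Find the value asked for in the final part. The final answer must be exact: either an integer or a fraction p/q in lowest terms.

Stage 1: total draws C(13,4) = 715; complement C(5,4) = 5; favorable 715 - 5 = 710; P = 142/143; answer 142/143
Stage 2: U1 = 142/143; threaded value p + q = 285; c = 18; cross terms: (11*-9 - 21*-22)=363, (21*19 - 30*-9)=669, (30*18 - 5*19)=445, (5*17 - -30*18)=625, (-30*11 - -15*17)=-75, (-15*-22 - 11*11)=209; twice the area = |2236| = 2236; area = 1118; answer 1118
Stage 3: U2 = 1118; threaded value p + q = 1119; d = 21; remainder = value at the root: -4*(21)^3 - 3*(21)^2 - 6*(21)^1 + 1 = (-37044) + (-1323) + (-126) + (1) = -38492; answer -38492

-38492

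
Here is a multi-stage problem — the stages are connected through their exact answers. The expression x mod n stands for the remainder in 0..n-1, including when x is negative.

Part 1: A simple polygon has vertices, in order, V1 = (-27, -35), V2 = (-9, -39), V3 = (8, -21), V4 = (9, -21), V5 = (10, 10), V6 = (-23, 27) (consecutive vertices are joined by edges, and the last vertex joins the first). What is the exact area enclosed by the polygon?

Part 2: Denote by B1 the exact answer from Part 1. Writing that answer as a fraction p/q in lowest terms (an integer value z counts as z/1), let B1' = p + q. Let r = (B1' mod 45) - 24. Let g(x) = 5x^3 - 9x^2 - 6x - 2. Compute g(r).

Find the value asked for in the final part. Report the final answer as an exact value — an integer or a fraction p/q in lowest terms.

30930

Part 1: cross terms: (-27*-39 - -9*-35)=738, (-9*-21 - 8*-39)=501, (8*-21 - 9*-21)=21, (9*10 - 10*-21)=300, (10*27 - -23*10)=500, (-23*-35 - -27*27)=1534; twice the area = |3594| = 3594; area = 1797; answer 1797
Part 2: B1 = 1797; threaded value p + q = 1798; r = 19; 5*(19)^3 - 9*(19)^2 - 6*(19)^1 - 2 = (34295) + (-3249) + (-114) + (-2) = 30930; answer 30930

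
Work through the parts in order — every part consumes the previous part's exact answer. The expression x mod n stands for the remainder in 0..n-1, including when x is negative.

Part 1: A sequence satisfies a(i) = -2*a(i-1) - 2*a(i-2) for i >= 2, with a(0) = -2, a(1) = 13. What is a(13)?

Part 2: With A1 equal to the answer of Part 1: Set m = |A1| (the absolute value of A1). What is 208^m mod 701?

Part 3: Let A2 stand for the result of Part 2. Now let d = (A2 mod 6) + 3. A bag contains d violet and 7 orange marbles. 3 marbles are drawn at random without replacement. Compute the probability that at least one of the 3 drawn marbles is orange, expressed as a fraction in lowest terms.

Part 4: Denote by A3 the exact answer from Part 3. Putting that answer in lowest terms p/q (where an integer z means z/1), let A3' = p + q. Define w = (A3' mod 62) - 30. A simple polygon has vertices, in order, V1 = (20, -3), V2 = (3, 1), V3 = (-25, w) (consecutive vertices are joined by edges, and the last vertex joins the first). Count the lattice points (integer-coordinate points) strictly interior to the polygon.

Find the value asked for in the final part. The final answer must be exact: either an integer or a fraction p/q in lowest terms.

Part 1: a(2) = -2*(13) - 2*(-2) = -22; iterating: a(2)=-22, a(3)=18, a(4)=8, a(5)=-52, a(6)=88, a(7)=-72, a(8)=-32, a(9)=208, a(10)=-352, a(11)=288, a(12)=128, a(13)=-832; answer -832
Part 2: A1 = -832; m = 832; squarings mod 701: 208^1=208, 208^2=503, 208^4=649, 208^8=601, 208^16=186, 208^32=247, 208^64=22, 208^128=484, 208^256=122, 208^512=163; 208^832 = 208^64 * 208^256 * 208^512 = 68 (mod 701); answer 68
Part 3: A2 = 68; d = 5; total draws C(12,3) = 220; complement C(5,3) = 10; favorable 220 - 10 = 210; P = 21/22; answer 21/22
Part 4: A3 = 21/22; threaded value p + q = 43; w = 13; cross terms: (20*1 - 3*-3)=29, (3*13 - -25*1)=64, (-25*-3 - 20*13)=-185; twice the area = |-92| = 92; area = 46; boundary points = 1 + 4 + 1 = 6; strictly interior points = area - boundary/2 + 1 = 44; answer 44

44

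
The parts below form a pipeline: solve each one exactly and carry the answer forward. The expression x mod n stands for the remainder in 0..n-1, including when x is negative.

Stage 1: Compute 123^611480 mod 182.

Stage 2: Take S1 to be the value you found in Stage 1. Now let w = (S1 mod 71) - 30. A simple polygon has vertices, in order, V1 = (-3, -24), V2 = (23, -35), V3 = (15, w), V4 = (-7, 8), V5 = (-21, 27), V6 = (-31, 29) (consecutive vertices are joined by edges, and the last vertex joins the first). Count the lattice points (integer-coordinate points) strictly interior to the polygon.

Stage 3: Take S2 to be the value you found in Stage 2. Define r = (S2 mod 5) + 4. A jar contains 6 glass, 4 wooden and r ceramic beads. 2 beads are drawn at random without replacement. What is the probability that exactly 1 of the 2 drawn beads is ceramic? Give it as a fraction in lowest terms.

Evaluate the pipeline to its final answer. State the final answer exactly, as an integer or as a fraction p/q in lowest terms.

Stage 1: squarings mod 182: 123^1=123, 123^2=23, 123^4=165, 123^8=107, 123^16=165, 123^32=107, 123^64=165, 123^128=107, 123^256=165, 123^512=107, 123^1024=165, 123^2048=107, 123^4096=165, 123^8192=107, 123^16384=165, 123^32768=107, 123^65536=165, 123^131072=107, 123^262144=165, 123^524288=107; 123^611480 = 123^8 * 123^16 * 123^128 * 123^1024 * 123^4096 * 123^16384 * 123^65536 * 123^524288 = 107 (mod 182); answer 107
Stage 2: S1 = 107; w = 6; cross terms: (-3*-35 - 23*-24)=657, (23*6 - 15*-35)=663, (15*8 - -7*6)=162, (-7*27 - -21*8)=-21, (-21*29 - -31*27)=228, (-31*-24 - -3*29)=831; twice the area = |2520| = 2520; area = 1260; boundary points = 1 + 1 + 2 + 1 + 2 + 1 = 8; strictly interior points = area - boundary/2 + 1 = 1257; answer 1257
Stage 3: S2 = 1257; r = 6; total draws C(16,2) = 120; favorable C(6,1)*C(10,1) = 60; P = 1/2; answer 1/2

1/2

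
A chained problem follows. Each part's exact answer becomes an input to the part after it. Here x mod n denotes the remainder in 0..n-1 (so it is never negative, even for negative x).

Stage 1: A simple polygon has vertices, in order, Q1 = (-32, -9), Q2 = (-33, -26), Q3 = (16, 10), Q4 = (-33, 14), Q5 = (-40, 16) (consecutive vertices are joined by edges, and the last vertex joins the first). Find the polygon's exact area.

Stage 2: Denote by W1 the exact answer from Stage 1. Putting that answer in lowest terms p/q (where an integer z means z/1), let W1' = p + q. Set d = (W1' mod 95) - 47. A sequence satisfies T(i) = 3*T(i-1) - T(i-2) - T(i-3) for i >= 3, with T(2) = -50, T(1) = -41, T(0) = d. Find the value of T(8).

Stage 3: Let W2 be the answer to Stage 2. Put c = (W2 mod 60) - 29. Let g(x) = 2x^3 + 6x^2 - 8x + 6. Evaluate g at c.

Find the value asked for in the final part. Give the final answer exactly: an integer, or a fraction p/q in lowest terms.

30

Stage 1: cross terms: (-32*-26 - -33*-9)=535, (-33*10 - 16*-26)=86, (16*14 - -33*10)=554, (-33*16 - -40*14)=32, (-40*-9 - -32*16)=872; twice the area = |2079| = 2079; area = 2079/2; answer 2079/2
Stage 2: W1 = 2079/2; threaded value p + q = 2081; d = 39; T(3) = 3*(-50) - 1*(-41) - 1*(39) = -148; iterating: T(3)=-148, T(4)=-353, T(5)=-861, T(6)=-2082, T(7)=-5032, T(8)=-12153; answer -12153
Stage 3: W2 = -12153; c = -2; 2*(-2)^3 + 6*(-2)^2 - 8*(-2)^1 + 6 = (-16) + (24) + (16) + (6) = 30; answer 30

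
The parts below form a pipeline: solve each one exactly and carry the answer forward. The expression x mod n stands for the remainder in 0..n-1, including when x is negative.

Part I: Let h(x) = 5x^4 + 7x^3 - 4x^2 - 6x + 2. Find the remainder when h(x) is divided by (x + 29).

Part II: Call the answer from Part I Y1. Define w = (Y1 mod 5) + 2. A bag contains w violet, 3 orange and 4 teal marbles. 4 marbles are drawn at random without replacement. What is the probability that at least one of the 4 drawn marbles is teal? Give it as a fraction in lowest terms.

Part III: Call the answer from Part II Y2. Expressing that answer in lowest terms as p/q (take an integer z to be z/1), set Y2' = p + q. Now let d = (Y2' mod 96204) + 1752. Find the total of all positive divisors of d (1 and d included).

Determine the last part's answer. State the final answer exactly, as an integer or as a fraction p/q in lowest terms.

5952

Part I: remainder = value at the root: 5*(-29)^4 + 7*(-29)^3 - 4*(-29)^2 - 6*(-29)^1 + 2 = (3536405) + (-170723) + (-3364) + (174) + (2) = 3362494; answer 3362494
Part II: Y1 = 3362494; w = 6; total draws C(13,4) = 715; complement C(9,4) = 126; favorable 715 - 126 = 589; P = 589/715; answer 589/715
Part III: Y2 = 589/715; threaded value p + q = 1304; d = 3056; 3056 = 2^4 * 191; sigma = (1 + 2 + 4 + 8 + 16) * (1 + 191) = 31 * 192 = 5952; answer 5952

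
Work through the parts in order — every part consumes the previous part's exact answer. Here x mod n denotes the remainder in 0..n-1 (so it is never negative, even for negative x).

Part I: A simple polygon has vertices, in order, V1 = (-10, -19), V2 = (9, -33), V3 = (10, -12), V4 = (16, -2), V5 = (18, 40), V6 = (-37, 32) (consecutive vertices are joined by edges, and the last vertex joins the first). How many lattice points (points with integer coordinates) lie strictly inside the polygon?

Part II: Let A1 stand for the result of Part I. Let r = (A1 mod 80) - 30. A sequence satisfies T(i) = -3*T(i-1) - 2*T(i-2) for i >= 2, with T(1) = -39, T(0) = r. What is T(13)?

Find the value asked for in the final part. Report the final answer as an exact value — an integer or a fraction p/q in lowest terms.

-556959

Part I: cross terms: (-10*-33 - 9*-19)=501, (9*-12 - 10*-33)=222, (10*-2 - 16*-12)=172, (16*40 - 18*-2)=676, (18*32 - -37*40)=2056, (-37*-19 - -10*32)=1023; twice the area = |4650| = 4650; area = 2325; boundary points = 1 + 1 + 2 + 2 + 1 + 3 = 10; strictly interior points = area - boundary/2 + 1 = 2321; answer 2321
Part II: A1 = 2321; r = -29; T(2) = -3*(-39) - 2*(-29) = 175; iterating: T(2)=175, T(3)=-447, T(4)=991, T(5)=-2079, T(6)=4255, T(7)=-8607, T(8)=17311, T(9)=-34719, T(10)=69535, T(11)=-139167, T(12)=278431, T(13)=-556959; answer -556959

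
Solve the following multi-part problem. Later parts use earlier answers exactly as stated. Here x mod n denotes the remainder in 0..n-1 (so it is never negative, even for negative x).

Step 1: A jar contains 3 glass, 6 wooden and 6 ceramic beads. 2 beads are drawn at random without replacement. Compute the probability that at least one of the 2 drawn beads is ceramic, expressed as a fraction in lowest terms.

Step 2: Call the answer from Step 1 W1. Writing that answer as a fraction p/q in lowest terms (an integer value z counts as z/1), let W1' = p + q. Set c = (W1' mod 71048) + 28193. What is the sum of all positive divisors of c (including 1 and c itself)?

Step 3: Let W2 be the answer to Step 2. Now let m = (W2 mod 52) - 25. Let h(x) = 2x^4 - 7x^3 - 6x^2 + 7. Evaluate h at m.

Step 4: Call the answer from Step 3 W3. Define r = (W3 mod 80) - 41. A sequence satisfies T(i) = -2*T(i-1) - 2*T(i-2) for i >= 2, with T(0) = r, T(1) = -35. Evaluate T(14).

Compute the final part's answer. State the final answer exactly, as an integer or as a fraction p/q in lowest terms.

-9472

Step 1: total draws C(15,2) = 105; complement C(9,2) = 36; favorable 105 - 36 = 69; P = 23/35; answer 23/35
Step 2: W1 = 23/35; threaded value p + q = 58; c = 28251; 28251 = 3^2 * 43 * 73; sigma = (1 + 3 + 9) * (1 + 43) * (1 + 73) = 13 * 44 * 74 = 42328; answer 42328
Step 3: W2 = 42328; m = -25; 2*(-25)^4 - 7*(-25)^3 - 6*(-25)^2 + 7 = (781250) + (109375) + (-3750) + (7) = 886882; answer 886882
Step 4: W3 = 886882; r = -39; T(2) = -2*(-35) - 2*(-39) = 148; iterating: T(2)=148, T(3)=-226, T(4)=156, T(5)=140, T(6)=-592, T(7)=904, T(8)=-624, T(9)=-560, T(10)=2368, T(11)=-3616, T(12)=2496, T(13)=2240, T(14)=-9472; answer -9472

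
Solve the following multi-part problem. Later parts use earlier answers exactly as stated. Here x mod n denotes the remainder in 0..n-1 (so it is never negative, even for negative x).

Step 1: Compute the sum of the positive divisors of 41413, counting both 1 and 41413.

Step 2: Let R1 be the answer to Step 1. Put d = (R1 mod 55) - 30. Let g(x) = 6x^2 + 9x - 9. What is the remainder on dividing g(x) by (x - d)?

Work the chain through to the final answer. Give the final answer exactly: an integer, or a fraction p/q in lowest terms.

Step 1: 41413 is prime, so its only divisors are 1 and 41413; sigma = 1 + 41413 = 41414; answer 41414
Step 2: R1 = 41414; d = 24; remainder = value at the root: 6*(24)^2 + 9*(24)^1 - 9 = (3456) + (216) + (-9) = 3663; answer 3663

3663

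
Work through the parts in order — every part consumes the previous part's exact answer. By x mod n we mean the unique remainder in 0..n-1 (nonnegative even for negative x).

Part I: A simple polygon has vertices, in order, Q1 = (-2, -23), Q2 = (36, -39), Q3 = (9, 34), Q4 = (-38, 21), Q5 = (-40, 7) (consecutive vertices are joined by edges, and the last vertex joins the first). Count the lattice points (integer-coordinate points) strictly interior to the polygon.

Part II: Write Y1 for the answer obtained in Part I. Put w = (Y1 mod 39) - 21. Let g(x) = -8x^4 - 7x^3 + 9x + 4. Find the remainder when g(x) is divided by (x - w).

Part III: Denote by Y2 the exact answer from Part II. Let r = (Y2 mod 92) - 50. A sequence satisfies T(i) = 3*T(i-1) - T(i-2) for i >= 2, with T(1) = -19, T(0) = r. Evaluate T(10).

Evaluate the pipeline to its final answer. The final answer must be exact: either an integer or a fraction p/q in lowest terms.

Part I: cross terms: (-2*-39 - 36*-23)=906, (36*34 - 9*-39)=1575, (9*21 - -38*34)=1481, (-38*7 - -40*21)=574, (-40*-23 - -2*7)=934; twice the area = |5470| = 5470; area = 2735; boundary points = 2 + 1 + 1 + 2 + 2 = 8; strictly interior points = area - boundary/2 + 1 = 2732; answer 2732
Part II: Y1 = 2732; w = -19; remainder = value at the root: -8*(-19)^4 - 7*(-19)^3 + 9*(-19)^1 + 4 = (-1042568) + (48013) + (-171) + (4) = -994722; answer -994722
Part III: Y2 = -994722; r = 24; T(2) = 3*(-19) - 1*(24) = -81; iterating: T(2)=-81, T(3)=-224, T(4)=-591, T(5)=-1549, T(6)=-4056, T(7)=-10619, T(8)=-27801, T(9)=-72784, T(10)=-190551; answer -190551

-190551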